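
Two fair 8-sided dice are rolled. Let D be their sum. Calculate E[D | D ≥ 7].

P(D ≥ 7) = 49/64.
E[D | D ≥ 7] = (253/32) / (49/64) = 506/49.

506/49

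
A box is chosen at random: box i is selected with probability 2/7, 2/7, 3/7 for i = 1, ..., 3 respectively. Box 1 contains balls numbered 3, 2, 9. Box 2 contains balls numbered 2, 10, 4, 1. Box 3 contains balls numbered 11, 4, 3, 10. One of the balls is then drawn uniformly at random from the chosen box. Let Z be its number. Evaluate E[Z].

233/42

E[Z | box 1] = (3+2+9)/3 = 14/3.
E[Z | box 2] = (2+10+4+1)/4 = 17/4.
E[Z | box 3] = (11+4+3+10)/4 = 7.
By the law of total expectation,
E[Z] = (2/7)·(14/3) + (2/7)·(17/4) + (3/7)·(7) = 233/42.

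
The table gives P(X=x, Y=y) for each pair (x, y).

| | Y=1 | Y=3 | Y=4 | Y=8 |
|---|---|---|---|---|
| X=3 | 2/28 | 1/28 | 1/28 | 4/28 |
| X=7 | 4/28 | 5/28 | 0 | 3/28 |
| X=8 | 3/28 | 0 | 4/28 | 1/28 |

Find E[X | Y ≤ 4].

131/20

P(Y ≤ 4) = 5/7.
Summing X·P(X=x,Y=y) over the conditioning event gives 131/28.
E[X | Y ≤ 4] = (131/28) / (5/7) = 131/20.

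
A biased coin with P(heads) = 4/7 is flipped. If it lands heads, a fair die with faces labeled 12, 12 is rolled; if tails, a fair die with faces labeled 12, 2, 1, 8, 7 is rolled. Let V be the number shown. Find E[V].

66/7

E[V | heads] = (12+12)/2 = 12.
E[V | tails] = (12+2+1+8+7)/5 = 6.
E[V] = (4/7)·(12) + (3/7)·(6) = 66/7.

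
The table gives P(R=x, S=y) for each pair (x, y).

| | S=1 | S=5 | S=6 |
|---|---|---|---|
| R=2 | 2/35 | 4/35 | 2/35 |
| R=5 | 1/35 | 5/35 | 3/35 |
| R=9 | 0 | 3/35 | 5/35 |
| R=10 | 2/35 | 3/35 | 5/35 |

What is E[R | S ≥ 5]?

34/5

P(S ≥ 5) = 6/7.
Σ R·P over the event = 2·(4/35) + 2·(2/35) + 5·(5/35) + 5·(3/35) + 9·(3/35) + 9·(5/35) + 10·(3/35) + 10·(5/35) = 204/35.
E[R | S ≥ 5] = (204/35) / (6/7) = 34/5.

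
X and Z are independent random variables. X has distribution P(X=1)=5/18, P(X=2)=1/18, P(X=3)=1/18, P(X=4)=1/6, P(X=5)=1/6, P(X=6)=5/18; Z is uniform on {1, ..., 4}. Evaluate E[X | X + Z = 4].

P(X + Z = 4) = 7/72.
Summing X·P(x,y) over outcomes with X + Z = 4 gives 5/36.
E[X | X + Z = 4] = (5/36) / (7/72) = 10/7.

10/7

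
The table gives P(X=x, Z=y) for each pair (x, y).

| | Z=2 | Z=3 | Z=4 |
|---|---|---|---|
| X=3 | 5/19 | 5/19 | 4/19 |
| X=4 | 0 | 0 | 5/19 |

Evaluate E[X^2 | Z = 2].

9

P(Z = 2) = 5/19.
Σ X^2·P over the event = 9·(5/19) = 45/19.
E[X^2 | Z = 2] = (45/19) / (5/19) = 9.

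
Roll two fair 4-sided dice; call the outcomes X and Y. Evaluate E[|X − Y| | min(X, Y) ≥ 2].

8/9

Outcomes with min(X, Y) ≥ 2: (2,2), (2,3), (2,4), (3,2), (3,3), (3,4), (4,2), (4,3), (4,4), each with probability 1/16.
E[|X − Y| | min(X, Y) ≥ 2] = (0 + 1 + 2 + 1 + 0 + 1 + 2 + 1 + 0) / 9 = 8/9.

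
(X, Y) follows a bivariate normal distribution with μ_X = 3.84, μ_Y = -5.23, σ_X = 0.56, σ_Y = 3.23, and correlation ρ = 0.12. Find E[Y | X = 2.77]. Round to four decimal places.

-5.9706

For a bivariate normal, E[Y | X=x] = μ_Y + ρ·(σ_Y/σ_X)·(x − μ_X).
E[Y | X=2.77] = -5.23 + (0.12)·(3.23/0.56)·(2.77 − (3.84)) = -5.23 + (0.69214)·(-1.07) = -5.9706.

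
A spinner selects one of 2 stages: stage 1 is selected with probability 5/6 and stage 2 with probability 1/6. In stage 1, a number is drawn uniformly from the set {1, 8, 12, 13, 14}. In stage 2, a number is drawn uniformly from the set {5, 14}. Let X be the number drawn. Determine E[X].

115/12

E[X | stage 1] = (1+8+12+13+14)/5 = 48/5.
E[X | stage 2] = (5+14)/2 = 19/2.
E[X] = (5/6)·(48/5) + (1/6)·(19/2) = 115/12.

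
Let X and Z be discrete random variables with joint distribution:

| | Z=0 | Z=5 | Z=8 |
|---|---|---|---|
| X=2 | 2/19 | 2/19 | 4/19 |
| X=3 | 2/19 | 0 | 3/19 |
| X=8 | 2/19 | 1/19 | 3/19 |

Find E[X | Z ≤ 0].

P(Z ≤ 0) = 6/19.
Σ X·P over the event = 2·(2/19) + 3·(2/19) + 8·(2/19) = 26/19.
E[X | Z ≤ 0] = (26/19) / (6/19) = 13/3.

13/3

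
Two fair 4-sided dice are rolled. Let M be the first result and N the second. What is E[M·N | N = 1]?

Outcomes with N = 1: (1,1), (2,1), (3,1), (4,1), each with probability 1/16.
E[M·N | N = 1] = (1 + 2 + 3 + 4) / 4 = 5/2.

5/2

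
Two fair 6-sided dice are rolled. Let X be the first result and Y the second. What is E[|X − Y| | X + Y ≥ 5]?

32/15

P(X + Y ≥ 5) = 5/6.
Summing |X−Y|·P(x,y) over outcomes with X + Y ≥ 5 gives 16/9.
E[|X − Y| | X + Y ≥ 5] = (16/9) / (5/6) = 32/15.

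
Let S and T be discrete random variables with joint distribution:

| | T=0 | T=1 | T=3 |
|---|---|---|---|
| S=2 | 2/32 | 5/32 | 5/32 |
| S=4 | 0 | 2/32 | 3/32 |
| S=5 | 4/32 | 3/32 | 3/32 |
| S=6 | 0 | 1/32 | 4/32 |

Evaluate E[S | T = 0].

P(T = 0) = 3/16.
Σ S·P over the event = 2·(2/32) + 5·(4/32) = 3/4.
E[S | T = 0] = (3/4) / (3/16) = 4.

4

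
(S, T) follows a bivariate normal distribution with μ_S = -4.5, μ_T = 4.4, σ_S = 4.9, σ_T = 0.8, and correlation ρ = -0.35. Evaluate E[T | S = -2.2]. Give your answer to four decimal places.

4.2686

For a bivariate normal, E[T | S=x] = μ_T + ρ·(σ_T/σ_S)·(x − μ_S).
E[T | S=-2.2] = 4.4 + (-0.35)·(0.8/4.9)·(-2.2 − (-4.5)) = 4.4 + (-0.057143)·(2.3) = 4.2686.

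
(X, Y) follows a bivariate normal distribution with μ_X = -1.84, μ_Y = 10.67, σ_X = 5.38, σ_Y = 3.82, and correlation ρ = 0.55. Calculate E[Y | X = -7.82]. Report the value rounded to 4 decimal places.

For a bivariate normal, E[Y | X=x] = μ_Y + ρ·(σ_Y/σ_X)·(x − μ_X).
E[Y | X=-7.82] = 10.67 + (0.55)·(3.82/5.38)·(-7.82 − (-1.84)) = 10.67 + (0.39052)·(-5.98) = 8.3347.

8.3347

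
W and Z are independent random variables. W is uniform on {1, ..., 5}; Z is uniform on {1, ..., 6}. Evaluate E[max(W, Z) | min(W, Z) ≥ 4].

Outcomes with min(W, Z) ≥ 4: (4,4), (4,5), (4,6), (5,4), (5,5), (5,6), each with probability 1/30.
E[max(W, Z) | min(W, Z) ≥ 4] = (4 + 5 + 6 + 5 + 5 + 6) / 6 = 31/6.

31/6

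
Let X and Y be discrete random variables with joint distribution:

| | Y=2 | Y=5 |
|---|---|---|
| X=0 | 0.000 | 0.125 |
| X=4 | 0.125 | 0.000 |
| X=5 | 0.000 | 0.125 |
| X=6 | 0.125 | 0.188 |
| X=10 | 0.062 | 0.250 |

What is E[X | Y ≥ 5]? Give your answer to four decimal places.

P(Y ≥ 5) = 0.688.
Σ X·P over the event = 0·(0.125) + 5·(0.125) + 6·(0.188) + 10·(0.250) = 4.253.
E[X | Y ≥ 5] = (4.253) / (0.688) = 6.1817.

6.1817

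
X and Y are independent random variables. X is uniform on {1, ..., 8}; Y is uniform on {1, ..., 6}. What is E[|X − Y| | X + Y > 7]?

P(X + Y > 7) = 9/16.
Summing |X−Y|·P(x,y) over outcomes with X + Y > 7 gives 37/24.
E[|X − Y| | X + Y > 7] = (37/24) / (9/16) = 74/27.

74/27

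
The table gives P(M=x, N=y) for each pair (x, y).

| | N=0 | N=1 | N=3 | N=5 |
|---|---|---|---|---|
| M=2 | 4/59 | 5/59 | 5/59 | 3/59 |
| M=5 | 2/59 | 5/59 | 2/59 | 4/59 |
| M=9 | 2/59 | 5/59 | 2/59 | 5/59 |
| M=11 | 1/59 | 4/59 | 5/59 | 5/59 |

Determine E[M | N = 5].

126/17

P(N = 5) = 17/59.
Σ M·P over the event = 2·(3/59) + 5·(4/59) + 9·(5/59) + 11·(5/59) = 126/59.
E[M | N = 5] = (126/59) / (17/59) = 126/17.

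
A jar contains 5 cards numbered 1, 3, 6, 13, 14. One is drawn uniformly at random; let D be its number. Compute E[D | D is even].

P(D is even) = 2/5.
Σ over the event: 6·1/5 + 14·1/5 = 4.
E[D | D is even] = (4) / (2/5) = 10.

10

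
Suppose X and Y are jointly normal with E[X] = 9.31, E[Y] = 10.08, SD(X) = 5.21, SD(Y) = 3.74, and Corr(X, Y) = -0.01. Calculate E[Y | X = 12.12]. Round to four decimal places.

10.0598

The regression of Y on X has slope ρ·σ_Y/σ_X and passes through (μ_X, μ_Y).
E[Y | X=12.12] = 10.08 + (-0.01)·(3.74/5.21)·(12.12 − (9.31)) = 10.08 + (-0.0071785)·(2.81) = 10.0598.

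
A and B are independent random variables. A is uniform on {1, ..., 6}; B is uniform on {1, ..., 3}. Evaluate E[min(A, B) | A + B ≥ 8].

P(A + B ≥ 8) = 1/6.
Summing min(A,B)·P(x,y) over outcomes with A + B ≥ 8 gives 4/9.
E[min(A, B) | A + B ≥ 8] = (4/9) / (1/6) = 8/3.

8/3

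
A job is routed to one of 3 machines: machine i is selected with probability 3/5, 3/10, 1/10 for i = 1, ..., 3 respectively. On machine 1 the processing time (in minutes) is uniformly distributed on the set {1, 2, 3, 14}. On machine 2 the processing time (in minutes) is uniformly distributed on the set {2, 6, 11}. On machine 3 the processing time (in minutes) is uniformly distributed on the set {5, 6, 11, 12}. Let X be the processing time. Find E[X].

23/4

E[X | machine 1] = (1+2+3+14)/4 = 5.
E[X | machine 2] = (2+6+11)/3 = 19/3.
E[X | machine 3] = (5+6+11+12)/4 = 17/2.
E[X] = (3/5)·(5) + (3/10)·(19/3) + (1/10)·(17/2) = 23/4.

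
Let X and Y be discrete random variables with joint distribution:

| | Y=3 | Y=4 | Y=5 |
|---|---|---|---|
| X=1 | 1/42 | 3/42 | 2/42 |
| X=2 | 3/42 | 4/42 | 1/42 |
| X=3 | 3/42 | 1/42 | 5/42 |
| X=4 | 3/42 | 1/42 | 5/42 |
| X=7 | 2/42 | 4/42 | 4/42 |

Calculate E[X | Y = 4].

46/13

P(Y = 4) = 13/42.
Σ X·P over the event = 1·(3/42) + 2·(4/42) + 3·(1/42) + 4·(1/42) + 7·(4/42) = 23/21.
E[X | Y = 4] = (23/21) / (13/42) = 46/13.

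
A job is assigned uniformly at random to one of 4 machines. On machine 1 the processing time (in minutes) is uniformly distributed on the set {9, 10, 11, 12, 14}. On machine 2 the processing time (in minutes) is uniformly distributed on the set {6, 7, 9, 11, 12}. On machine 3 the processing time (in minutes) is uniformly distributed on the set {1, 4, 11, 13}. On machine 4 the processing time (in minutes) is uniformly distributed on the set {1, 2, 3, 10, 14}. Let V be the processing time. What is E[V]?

669/80

E[V | machine 1] = (9+10+11+12+14)/5 = 56/5.
E[V | machine 2] = (6+7+9+11+12)/5 = 9.
E[V | machine 3] = (1+4+11+13)/4 = 29/4.
E[V | machine 4] = (1+2+3+10+14)/5 = 6.
E[V] = (1/4)·(56/5) + (1/4)·(9) + (1/4)·(29/4) + (1/4)·(6) = 669/80.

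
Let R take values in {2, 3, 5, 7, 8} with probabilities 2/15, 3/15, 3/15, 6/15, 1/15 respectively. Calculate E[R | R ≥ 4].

13/2

P(R ≥ 4) = 2/3.
Σ over the event: 5·1/5 + 7·2/5 + 8·1/15 = 13/3.
E[R | R ≥ 4] = (13/3) / (2/3) = 13/2.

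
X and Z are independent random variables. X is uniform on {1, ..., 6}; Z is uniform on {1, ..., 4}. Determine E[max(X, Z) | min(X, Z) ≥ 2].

P(min(X, Z) ≥ 2) = 5/8.
Summing max(X,Z)·P(x,y) over outcomes with min(X, Z) ≥ 2 gives 8/3.
E[max(X, Z) | min(X, Z) ≥ 2] = (8/3) / (5/8) = 64/15.

64/15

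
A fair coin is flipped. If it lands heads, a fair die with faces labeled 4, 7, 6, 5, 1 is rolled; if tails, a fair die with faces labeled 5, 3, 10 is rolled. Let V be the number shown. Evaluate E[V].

53/10

E[V | heads] = (4+7+6+5+1)/5 = 23/5.
E[V | tails] = (5+3+10)/3 = 6.
E[V] = (1/2)·(23/5) + (1/2)·(6) = 53/10.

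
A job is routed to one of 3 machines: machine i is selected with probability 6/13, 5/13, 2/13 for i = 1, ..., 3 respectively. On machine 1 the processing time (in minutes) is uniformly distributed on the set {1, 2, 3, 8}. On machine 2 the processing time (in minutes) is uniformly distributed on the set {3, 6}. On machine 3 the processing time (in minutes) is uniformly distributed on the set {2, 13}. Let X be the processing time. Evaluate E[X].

9/2

E[X | machine 1] = (1+2+3+8)/4 = 7/2.
E[X | machine 2] = (3+6)/2 = 9/2.
E[X | machine 3] = (2+13)/2 = 15/2.
By the law of total expectation,
E[X] = (6/13)·(7/2) + (5/13)·(9/2) + (2/13)·(15/2) = 9/2.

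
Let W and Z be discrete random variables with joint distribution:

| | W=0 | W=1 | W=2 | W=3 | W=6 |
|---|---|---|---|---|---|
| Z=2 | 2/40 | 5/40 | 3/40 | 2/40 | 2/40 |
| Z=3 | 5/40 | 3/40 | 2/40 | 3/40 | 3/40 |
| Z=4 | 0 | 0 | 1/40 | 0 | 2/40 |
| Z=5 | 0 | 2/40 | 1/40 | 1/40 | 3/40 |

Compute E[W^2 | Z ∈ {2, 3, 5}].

P(Z ∈ {2, 3, 5}) = 37/40.
Summing W^2·P(W=x,Z=y) over the conditioning event gives 47/5.
E[W^2 | Z ∈ {2, 3, 5}] = (47/5) / (37/40) = 376/37.

376/37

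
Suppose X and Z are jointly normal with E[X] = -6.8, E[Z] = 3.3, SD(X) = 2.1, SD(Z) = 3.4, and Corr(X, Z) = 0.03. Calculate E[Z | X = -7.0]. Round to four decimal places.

E[Z | X=x] = μ_Z + ρ(σ_Z/σ_X)(x − μ_X) for jointly normal variables.
E[Z | X=-7.0] = 3.3 + (0.03)·(3.4/2.1)·(-7.0 − (-6.8)) = 3.3 + (0.048571)·(-0.2) = 3.2903.

3.2903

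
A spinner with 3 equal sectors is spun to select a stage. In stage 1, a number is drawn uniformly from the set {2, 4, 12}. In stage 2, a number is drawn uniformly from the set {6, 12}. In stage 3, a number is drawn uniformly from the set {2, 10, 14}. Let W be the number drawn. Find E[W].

71/9

E[W | stage 1] = (2+4+12)/3 = 6.
E[W | stage 2] = (6+12)/2 = 9.
E[W | stage 3] = (2+10+14)/3 = 26/3.
E[W] = (1/3)·(6) + (1/3)·(9) + (1/3)·(26/3) = 71/9.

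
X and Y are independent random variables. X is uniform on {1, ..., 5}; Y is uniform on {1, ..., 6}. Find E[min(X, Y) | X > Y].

2

Outcomes with X > Y: (2,1), (3,1), (3,2), (4,1), (4,2), (4,3), (5,1), (5,2), (5,3), (5,4), each with probability 1/30.
E[min(X, Y) | X > Y] = (1 + 1 + 2 + 1 + 2 + 3 + 1 + 2 + 3 + 4) / 10 = 2.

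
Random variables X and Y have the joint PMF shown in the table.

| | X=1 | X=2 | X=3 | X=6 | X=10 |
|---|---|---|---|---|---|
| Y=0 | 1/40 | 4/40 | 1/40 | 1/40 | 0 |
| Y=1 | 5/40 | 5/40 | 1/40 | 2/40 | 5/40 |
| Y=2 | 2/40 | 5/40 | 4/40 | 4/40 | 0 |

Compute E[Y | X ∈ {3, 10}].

P(X ∈ {3, 10}) = 11/40.
Σ Y·P over the event = 0·(1/40) + 1·(1/40) + 2·(4/40) + 1·(5/40) = 7/20.
E[Y | X ∈ {3, 10}] = (7/20) / (11/40) = 14/11.

14/11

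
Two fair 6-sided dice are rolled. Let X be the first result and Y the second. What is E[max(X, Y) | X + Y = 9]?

Outcomes with X + Y = 9: (3,6), (4,5), (5,4), (6,3), each with probability 1/36.
E[max(X, Y) | X + Y = 9] = (6 + 5 + 5 + 6) / 4 = 11/2.

11/2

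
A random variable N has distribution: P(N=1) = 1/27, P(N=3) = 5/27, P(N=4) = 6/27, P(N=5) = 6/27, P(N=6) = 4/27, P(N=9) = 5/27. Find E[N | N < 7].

47/11

P(N < 7) = 22/27.
Σ over the event: 1·1/27 + 3·5/27 + 4·2/9 + 5·2/9 + 6·4/27 = 94/27.
E[N | N < 7] = (94/27) / (22/27) = 47/11.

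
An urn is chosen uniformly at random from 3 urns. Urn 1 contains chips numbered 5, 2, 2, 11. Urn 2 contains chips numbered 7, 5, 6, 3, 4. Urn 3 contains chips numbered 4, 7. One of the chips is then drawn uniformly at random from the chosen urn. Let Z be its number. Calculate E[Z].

31/6

E[Z | urn 1] = (5+2+2+11)/4 = 5.
E[Z | urn 2] = (7+5+6+3+4)/5 = 5.
E[Z | urn 3] = (4+7)/2 = 11/2.
By the law of total expectation,
E[Z] = (1/3)·(5) + (1/3)·(5) + (1/3)·(11/2) = 31/6.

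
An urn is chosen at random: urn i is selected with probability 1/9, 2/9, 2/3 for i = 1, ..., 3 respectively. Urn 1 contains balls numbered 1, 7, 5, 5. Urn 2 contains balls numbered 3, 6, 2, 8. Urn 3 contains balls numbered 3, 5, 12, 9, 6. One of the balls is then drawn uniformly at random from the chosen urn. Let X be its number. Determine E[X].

E[X | urn 1] = (1+7+5+5)/4 = 9/2.
E[X | urn 2] = (3+6+2+8)/4 = 19/4.
E[X | urn 3] = (3+5+12+9+6)/5 = 7.
By the law of total expectation,
E[X] = (1/9)·(9/2) + (2/9)·(19/4) + (2/3)·(7) = 56/9.

56/9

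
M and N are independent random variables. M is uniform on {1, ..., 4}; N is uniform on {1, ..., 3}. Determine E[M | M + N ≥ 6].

Outcomes with M + N ≥ 6: (3,3), (4,2), (4,3), each with probability 1/12.
E[M | M + N ≥ 6] = (3 + 4 + 4) / 3 = 11/3.

11/3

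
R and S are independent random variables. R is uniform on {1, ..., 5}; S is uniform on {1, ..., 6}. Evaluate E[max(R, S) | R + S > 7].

53/10

P(R + S > 7) = 1/3.
Summing max(R,S)·P(x,y) over outcomes with R + S > 7 gives 53/30.
E[max(R, S) | R + S > 7] = (53/30) / (1/3) = 53/10.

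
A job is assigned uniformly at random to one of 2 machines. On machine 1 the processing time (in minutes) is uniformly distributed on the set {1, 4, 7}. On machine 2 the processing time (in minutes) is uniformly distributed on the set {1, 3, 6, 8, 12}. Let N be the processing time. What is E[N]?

E[N | machine 1] = (1+4+7)/3 = 4.
E[N | machine 2] = (1+3+6+8+12)/5 = 6.
By the law of total expectation,
E[N] = (1/2)·(4) + (1/2)·(6) = 5.

5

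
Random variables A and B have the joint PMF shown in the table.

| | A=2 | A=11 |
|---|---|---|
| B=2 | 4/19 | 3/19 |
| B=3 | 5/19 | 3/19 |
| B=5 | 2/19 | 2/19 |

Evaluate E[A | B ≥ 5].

P(B ≥ 5) = 4/19.
Summing A·P(A=x,B=y) over the conditioning event gives 26/19.
E[A | B ≥ 5] = (26/19) / (4/19) = 13/2.

13/2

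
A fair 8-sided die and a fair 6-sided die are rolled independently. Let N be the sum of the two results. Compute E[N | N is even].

P(N is even) = 1/2.
Σ over the event: 2·1/48 + 4·1/16 + 6·5/48 + 8·1/8 + 10·5/48 + 12·1/16 + 14·1/48 = 4.
E[N | N is even] = (4) / (1/2) = 8.

8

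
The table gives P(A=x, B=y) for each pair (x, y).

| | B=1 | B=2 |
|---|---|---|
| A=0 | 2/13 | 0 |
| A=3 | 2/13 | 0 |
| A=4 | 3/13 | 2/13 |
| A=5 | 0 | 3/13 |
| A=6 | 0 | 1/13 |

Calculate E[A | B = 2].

P(B = 2) = 6/13.
Σ A·P over the event = 4·(2/13) + 5·(3/13) + 6·(1/13) = 29/13.
E[A | B = 2] = (29/13) / (6/13) = 29/6.

29/6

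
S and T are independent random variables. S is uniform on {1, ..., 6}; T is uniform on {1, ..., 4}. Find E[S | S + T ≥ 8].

16/3

Outcomes with S + T ≥ 8: (4,4), (5,3), (5,4), (6,2), (6,3), (6,4), each with probability 1/24.
E[S | S + T ≥ 8] = (4 + 5 + 5 + 6 + 6 + 6) / 6 = 16/3.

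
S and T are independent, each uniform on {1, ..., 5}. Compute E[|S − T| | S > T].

2

P(S > T) = 2/5.
Summing |S−T|·P(x,y) over outcomes with S > T gives 4/5.
E[|S − T| | S > T] = (4/5) / (2/5) = 2.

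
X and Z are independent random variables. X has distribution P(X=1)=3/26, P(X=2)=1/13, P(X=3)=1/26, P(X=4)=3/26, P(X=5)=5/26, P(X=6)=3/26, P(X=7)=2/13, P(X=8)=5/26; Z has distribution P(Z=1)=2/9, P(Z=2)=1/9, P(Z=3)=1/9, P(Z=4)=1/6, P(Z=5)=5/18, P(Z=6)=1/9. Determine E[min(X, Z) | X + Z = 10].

P(X + Z = 10) = 29/234.
Summing min(X,Z)·P(x,y) over outcomes with X + Z = 10 gives 229/468.
E[min(X, Z) | X + Z = 10] = (229/468) / (29/234) = 229/58.

229/58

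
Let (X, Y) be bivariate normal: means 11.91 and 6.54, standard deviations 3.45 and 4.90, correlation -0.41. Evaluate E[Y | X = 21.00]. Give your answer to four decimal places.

E[Y | X=x] = μ_Y + ρ(σ_Y/σ_X)(x − μ_X) for jointly normal variables.
E[Y | X=21.00] = 6.54 + (-0.41)·(4.90/3.45)·(21.00 − (11.91)) = 6.54 + (-0.58232)·(9.09) = 1.2467.

1.2467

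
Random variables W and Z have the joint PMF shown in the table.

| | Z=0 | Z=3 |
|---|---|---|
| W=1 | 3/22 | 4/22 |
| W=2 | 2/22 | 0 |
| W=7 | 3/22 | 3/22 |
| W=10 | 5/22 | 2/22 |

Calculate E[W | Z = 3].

5

P(Z = 3) = 9/22.
Σ W·P over the event = 1·(4/22) + 7·(3/22) + 10·(2/22) = 45/22.
E[W | Z = 3] = (45/22) / (9/22) = 5.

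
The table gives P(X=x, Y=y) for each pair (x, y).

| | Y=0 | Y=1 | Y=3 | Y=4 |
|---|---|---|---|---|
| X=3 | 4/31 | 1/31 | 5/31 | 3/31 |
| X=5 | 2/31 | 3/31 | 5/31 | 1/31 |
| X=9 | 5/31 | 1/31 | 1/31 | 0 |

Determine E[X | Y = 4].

P(Y = 4) = 4/31.
Σ X·P over the event = 3·(3/31) + 5·(1/31) = 14/31.
E[X | Y = 4] = (14/31) / (4/31) = 7/2.

7/2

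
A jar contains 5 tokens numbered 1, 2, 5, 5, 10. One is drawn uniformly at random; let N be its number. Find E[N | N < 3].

P(N < 3) = 2/5.
Σ over the event: 1·1/5 + 2·1/5 = 3/5.
E[N | N < 3] = (3/5) / (2/5) = 3/2.

3/2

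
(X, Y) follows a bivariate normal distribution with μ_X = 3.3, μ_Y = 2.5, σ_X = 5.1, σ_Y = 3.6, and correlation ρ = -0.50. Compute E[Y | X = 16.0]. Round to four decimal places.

-1.9824

The regression of Y on X has slope ρ·σ_Y/σ_X and passes through (μ_X, μ_Y).
E[Y | X=16.0] = 2.5 + (-0.50)·(3.6/5.1)·(16.0 − (3.3)) = 2.5 + (-0.352941)·(12.7) = -1.9824.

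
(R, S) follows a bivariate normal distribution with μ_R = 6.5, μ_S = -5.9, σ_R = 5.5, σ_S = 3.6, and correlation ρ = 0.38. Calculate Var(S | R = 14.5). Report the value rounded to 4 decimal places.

11.0886

For a bivariate normal, Var(S | R=x) = σ_S²(1 − ρ²).
Var(S | R=14.5) = (3.6)²·(1 − (0.38)²) = 12.96·0.8556 = 11.0886.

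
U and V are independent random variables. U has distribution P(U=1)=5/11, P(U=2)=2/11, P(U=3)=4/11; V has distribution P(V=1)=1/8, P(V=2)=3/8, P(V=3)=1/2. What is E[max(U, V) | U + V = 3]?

P(U + V = 3) = 17/88.
Summing max(U,V)·P(x,y) over outcomes with U + V = 3 gives 17/44.
E[max(U, V) | U + V = 3] = (17/44) / (17/88) = 2.

2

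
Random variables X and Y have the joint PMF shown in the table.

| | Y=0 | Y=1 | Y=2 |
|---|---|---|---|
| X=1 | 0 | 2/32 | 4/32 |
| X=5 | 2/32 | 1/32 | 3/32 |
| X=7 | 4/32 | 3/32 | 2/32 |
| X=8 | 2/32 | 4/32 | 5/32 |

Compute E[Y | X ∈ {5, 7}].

14/15

P(X ∈ {5, 7}) = 15/32.
Σ Y·P over the event = 0·(2/32) + 1·(1/32) + 2·(3/32) + 0·(4/32) + 1·(3/32) + 2·(2/32) = 7/16.
E[Y | X ∈ {5, 7}] = (7/16) / (15/32) = 14/15.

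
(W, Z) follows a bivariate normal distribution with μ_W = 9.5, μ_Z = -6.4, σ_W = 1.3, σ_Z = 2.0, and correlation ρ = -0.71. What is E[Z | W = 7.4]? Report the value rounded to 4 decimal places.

The regression of Z on W has slope ρ·σ_Z/σ_W and passes through (μ_W, μ_Z).
E[Z | W=7.4] = -6.4 + (-0.71)·(2.0/1.3)·(7.4 − (9.5)) = -6.4 + (-1.0923)·(-2.1) = -4.1062.

-4.1062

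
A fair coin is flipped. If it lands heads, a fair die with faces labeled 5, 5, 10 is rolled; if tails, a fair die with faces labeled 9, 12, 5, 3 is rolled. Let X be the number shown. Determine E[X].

E[X | heads] = (5+5+10)/3 = 20/3.
E[X | tails] = (9+12+5+3)/4 = 29/4.
E[X] = (1/2)·(20/3) + (1/2)·(29/4) = 167/24.

167/24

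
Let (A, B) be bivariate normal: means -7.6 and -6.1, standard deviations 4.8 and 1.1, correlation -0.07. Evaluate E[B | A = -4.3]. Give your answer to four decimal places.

-6.1529

The regression of B on A has slope ρ·σ_B/σ_A and passes through (μ_A, μ_B).
E[B | A=-4.3] = -6.1 + (-0.07)·(1.1/4.8)·(-4.3 − (-7.6)) = -6.1 + (-0.016042)·(3.3) = -6.1529.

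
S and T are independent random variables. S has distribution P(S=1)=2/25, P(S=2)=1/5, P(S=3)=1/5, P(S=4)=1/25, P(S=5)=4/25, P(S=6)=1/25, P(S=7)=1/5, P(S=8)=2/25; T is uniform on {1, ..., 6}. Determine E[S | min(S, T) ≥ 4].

P(min(S, T) ≥ 4) = 13/50.
Summing S·P(x,y) over outcomes with min(S, T) ≥ 4 gives 81/50.
E[S | min(S, T) ≥ 4] = (81/50) / (13/50) = 81/13.

81/13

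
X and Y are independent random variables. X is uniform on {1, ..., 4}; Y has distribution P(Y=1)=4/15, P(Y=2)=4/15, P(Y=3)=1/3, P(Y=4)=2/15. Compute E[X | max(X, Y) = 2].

5/3

P(max(X, Y) = 2) = 1/5.
Summing X·P(x,y) over outcomes with max(X, Y) = 2 gives 1/3.
E[X | max(X, Y) = 2] = (1/3) / (1/5) = 5/3.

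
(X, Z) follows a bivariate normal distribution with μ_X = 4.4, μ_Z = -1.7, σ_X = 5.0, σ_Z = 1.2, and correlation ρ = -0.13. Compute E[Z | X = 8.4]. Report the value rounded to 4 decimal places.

The regression of Z on X has slope ρ·σ_Z/σ_X and passes through (μ_X, μ_Z).
E[Z | X=8.4] = -1.7 + (-0.13)·(1.2/5.0)·(8.4 − (4.4)) = -1.7 + (-0.0312)·(4) = -1.8248.

-1.8248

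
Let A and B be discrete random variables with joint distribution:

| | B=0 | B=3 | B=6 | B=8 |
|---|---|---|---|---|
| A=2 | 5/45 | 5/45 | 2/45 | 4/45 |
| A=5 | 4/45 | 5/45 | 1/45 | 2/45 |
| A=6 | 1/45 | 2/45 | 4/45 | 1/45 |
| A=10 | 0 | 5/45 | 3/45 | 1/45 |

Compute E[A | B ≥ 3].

P(B ≥ 3) = 7/9.
Summing A·P(A=x,B=y) over the conditioning event gives 194/45.
E[A | B ≥ 3] = (194/45) / (7/9) = 194/35.

194/35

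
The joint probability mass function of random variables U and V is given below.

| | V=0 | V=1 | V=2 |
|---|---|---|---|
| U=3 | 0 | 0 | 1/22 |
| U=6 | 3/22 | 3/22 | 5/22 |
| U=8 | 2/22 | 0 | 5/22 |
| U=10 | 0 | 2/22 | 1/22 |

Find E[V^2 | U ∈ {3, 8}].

P(U ∈ {3, 8}) = 4/11.
Σ V^2·P over the event = 4·(1/22) + 0·(2/22) + 4·(5/22) = 12/11.
E[V^2 | U ∈ {3, 8}] = (12/11) / (4/11) = 3.

3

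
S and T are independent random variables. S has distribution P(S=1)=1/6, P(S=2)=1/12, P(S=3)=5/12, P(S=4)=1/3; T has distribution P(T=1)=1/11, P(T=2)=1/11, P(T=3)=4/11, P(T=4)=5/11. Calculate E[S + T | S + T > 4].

736/113

P(S + T > 4) = 113/132.
Summing (S+T)·P(x,y) over outcomes with S + T > 4 gives 184/33.
E[S + T | S + T > 4] = (184/33) / (113/132) = 736/113.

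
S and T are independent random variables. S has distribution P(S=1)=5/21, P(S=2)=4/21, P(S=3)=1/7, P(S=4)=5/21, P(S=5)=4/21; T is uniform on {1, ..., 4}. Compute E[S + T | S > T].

249/41

P(S > T) = 41/84.
Summing (S+T)·P(x,y) over outcomes with S > T gives 83/28.
E[S + T | S > T] = (83/28) / (41/84) = 249/41.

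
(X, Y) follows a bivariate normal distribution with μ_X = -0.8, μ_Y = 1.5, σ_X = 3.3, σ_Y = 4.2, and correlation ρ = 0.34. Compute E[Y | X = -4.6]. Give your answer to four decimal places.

-0.1444

For a bivariate normal, E[Y | X=x] = μ_Y + ρ·(σ_Y/σ_X)·(x − μ_X).
E[Y | X=-4.6] = 1.5 + (0.34)·(4.2/3.3)·(-4.6 − (-0.8)) = 1.5 + (0.43273)·(-3.8) = -0.1444.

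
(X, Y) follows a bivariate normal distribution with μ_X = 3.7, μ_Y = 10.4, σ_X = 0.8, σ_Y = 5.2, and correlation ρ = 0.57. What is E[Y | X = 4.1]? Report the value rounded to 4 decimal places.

11.8820

E[Y | X=x] = μ_Y + ρ(σ_Y/σ_X)(x − μ_X) for jointly normal variables.
E[Y | X=4.1] = 10.4 + (0.57)·(5.2/0.8)·(4.1 − (3.7)) = 10.4 + (3.705)·(0.4) = 11.8820.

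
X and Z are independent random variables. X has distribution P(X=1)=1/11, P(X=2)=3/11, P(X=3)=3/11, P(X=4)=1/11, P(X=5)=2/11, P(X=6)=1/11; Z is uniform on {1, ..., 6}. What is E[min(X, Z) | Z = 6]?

P(Z = 6) = 1/6.
Summing min(X,Z)·P(x,y) over outcomes with Z = 6 gives 6/11.
E[min(X, Z) | Z = 6] = (6/11) / (1/6) = 36/11.

36/11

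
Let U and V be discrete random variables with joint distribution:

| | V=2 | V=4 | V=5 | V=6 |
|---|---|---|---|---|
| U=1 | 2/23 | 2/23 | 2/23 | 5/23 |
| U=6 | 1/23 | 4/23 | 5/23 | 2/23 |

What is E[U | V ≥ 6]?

P(V ≥ 6) = 7/23.
Σ U·P over the event = 1·(5/23) + 6·(2/23) = 17/23.
E[U | V ≥ 6] = (17/23) / (7/23) = 17/7.

17/7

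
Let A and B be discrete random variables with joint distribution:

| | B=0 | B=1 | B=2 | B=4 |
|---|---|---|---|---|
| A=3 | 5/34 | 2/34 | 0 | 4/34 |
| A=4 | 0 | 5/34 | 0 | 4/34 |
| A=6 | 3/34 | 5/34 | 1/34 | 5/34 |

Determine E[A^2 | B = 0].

153/8

P(B = 0) = 4/17.
Σ A^2·P over the event = 9·(5/34) + 36·(3/34) = 9/2.
E[A^2 | B = 0] = (9/2) / (4/17) = 153/8.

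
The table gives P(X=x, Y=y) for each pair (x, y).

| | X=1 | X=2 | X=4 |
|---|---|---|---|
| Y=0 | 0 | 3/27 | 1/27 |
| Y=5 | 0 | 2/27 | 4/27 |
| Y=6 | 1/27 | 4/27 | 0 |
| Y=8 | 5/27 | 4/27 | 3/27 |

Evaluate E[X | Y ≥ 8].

P(Y ≥ 8) = 4/9.
Summing X·P(X=x,Y=y) over the conditioning event gives 25/27.
E[X | Y ≥ 8] = (25/27) / (4/9) = 25/12.

25/12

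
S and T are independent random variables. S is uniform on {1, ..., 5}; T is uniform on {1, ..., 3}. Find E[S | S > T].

P(S > T) = 3/5.
Summing S·P(x,y) over outcomes with S > T gives 7/3.
E[S | S > T] = (7/3) / (3/5) = 35/9.

35/9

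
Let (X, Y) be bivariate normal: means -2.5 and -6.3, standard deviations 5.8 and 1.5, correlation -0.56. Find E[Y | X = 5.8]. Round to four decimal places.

-7.5021

E[Y | X=x] = μ_Y + ρ(σ_Y/σ_X)(x − μ_X) for jointly normal variables.
E[Y | X=5.8] = -6.3 + (-0.56)·(1.5/5.8)·(5.8 − (-2.5)) = -6.3 + (-0.14483)·(8.3) = -7.5021.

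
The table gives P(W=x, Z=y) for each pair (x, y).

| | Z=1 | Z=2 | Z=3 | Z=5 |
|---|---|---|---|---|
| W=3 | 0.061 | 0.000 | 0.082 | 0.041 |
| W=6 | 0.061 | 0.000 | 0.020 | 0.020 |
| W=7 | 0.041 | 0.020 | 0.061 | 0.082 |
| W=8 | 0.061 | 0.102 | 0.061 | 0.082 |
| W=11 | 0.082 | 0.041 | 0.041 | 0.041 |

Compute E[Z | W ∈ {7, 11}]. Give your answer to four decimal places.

P(W ∈ {7, 11}) = 0.409.
Σ Z·P over the event = 1·(0.041) + 2·(0.020) + 3·(0.061) + 5·(0.082) + 1·(0.082) + 2·(0.041) + 3·(0.041) + 5·(0.041) = 1.166.
E[Z | W ∈ {7, 11}] = (1.166) / (0.409) = 2.8509.

2.8509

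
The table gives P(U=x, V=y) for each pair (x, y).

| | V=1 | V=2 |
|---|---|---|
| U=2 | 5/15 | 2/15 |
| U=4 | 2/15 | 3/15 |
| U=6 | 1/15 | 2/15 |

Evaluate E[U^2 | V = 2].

P(V = 2) = 7/15.
Σ U^2·P over the event = 4·(2/15) + 16·(3/15) + 36·(2/15) = 128/15.
E[U^2 | V = 2] = (128/15) / (7/15) = 128/7.

128/7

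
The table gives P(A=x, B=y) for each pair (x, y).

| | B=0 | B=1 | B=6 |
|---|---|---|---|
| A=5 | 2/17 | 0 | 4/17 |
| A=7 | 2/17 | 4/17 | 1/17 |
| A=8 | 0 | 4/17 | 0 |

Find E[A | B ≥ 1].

P(B ≥ 1) = 13/17.
Σ A·P over the event = 5·(4/17) + 7·(4/17) + 7·(1/17) + 8·(4/17) = 87/17.
E[A | B ≥ 1] = (87/17) / (13/17) = 87/13.

87/13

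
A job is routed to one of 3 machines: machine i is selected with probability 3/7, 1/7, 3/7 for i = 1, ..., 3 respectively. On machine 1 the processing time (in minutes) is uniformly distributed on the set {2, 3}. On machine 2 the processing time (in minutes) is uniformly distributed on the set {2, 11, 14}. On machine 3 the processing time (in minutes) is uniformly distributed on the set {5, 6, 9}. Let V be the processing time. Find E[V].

73/14

E[V | machine 1] = (2+3)/2 = 5/2.
E[V | machine 2] = (2+11+14)/3 = 9.
E[V | machine 3] = (5+6+9)/3 = 20/3.
By the law of total expectation,
E[V] = (3/7)·(5/2) + (1/7)·(9) + (3/7)·(20/3) = 73/14.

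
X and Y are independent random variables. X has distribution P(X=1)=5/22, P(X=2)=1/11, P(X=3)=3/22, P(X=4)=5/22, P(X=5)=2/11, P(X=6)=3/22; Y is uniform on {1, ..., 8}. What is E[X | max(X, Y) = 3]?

9/4

P(max(X, Y) = 3) = 1/11.
Summing X·P(x,y) over outcomes with max(X, Y) = 3 gives 9/44.
E[X | max(X, Y) = 3] = (9/44) / (1/11) = 9/4.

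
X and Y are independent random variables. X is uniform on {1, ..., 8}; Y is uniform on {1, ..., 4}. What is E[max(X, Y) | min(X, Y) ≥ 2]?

109/21

P(min(X, Y) ≥ 2) = 21/32.
Summing max(X,Y)·P(x,y) over outcomes with min(X, Y) ≥ 2 gives 109/32.
E[max(X, Y) | min(X, Y) ≥ 2] = (109/32) / (21/32) = 109/21.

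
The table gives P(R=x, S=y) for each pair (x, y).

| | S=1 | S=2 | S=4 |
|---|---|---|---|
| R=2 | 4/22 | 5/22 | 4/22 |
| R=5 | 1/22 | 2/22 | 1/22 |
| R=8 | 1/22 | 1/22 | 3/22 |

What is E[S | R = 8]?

P(R = 8) = 5/22.
Σ S·P over the event = 1·(1/22) + 2·(1/22) + 4·(3/22) = 15/22.
E[S | R = 8] = (15/22) / (5/22) = 3.

3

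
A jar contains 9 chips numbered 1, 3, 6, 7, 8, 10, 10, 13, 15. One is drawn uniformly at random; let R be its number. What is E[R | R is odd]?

39/5

P(R is odd) = 5/9.
Σ over the event: 1·1/9 + 3·1/9 + 7·1/9 + 13·1/9 + 15·1/9 = 13/3.
E[R | R is odd] = (13/3) / (5/9) = 39/5.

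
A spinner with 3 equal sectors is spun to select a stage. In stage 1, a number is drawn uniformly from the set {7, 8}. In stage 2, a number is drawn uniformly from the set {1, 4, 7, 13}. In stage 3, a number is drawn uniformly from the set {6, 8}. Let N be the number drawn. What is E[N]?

E[N | stage 1] = (7+8)/2 = 15/2.
E[N | stage 2] = (1+4+7+13)/4 = 25/4.
E[N | stage 3] = (6+8)/2 = 7.
By the law of total expectation,
E[N] = (1/3)·(15/2) + (1/3)·(25/4) + (1/3)·(7) = 83/12.

83/12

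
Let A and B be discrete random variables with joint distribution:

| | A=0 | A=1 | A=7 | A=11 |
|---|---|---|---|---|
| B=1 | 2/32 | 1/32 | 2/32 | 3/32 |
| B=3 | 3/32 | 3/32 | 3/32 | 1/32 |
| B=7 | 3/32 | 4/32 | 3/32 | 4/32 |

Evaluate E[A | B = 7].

69/14

P(B = 7) = 7/16.
Σ A·P over the event = 0·(3/32) + 1·(4/32) + 7·(3/32) + 11·(4/32) = 69/32.
E[A | B = 7] = (69/32) / (7/16) = 69/14.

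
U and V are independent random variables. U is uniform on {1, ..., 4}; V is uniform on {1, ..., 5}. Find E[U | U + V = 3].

Outcomes with U + V = 3: (1,2), (2,1), each with probability 1/20.
E[U | U + V = 3] = (1 + 2) / 2 = 3/2.

3/2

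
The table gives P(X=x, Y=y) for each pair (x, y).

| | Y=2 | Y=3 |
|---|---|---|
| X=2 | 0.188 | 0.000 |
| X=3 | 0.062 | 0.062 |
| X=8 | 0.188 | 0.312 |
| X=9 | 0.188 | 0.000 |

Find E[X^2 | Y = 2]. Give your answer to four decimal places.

P(Y = 2) = 0.626.
Σ X^2·P over the event = 4·(0.188) + 9·(0.062) + 64·(0.188) + 81·(0.188) = 28.570.
E[X^2 | Y = 2] = (28.570) / (0.626) = 45.6390.

45.6390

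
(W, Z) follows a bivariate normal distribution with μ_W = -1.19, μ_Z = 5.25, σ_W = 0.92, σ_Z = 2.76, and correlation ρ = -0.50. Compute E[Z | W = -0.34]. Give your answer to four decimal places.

For a bivariate normal, E[Z | W=x] = μ_Z + ρ·(σ_Z/σ_W)·(x − μ_W).
E[Z | W=-0.34] = 5.25 + (-0.50)·(2.76/0.92)·(-0.34 − (-1.19)) = 5.25 + (-1.5)·(0.85) = 3.9750.

3.9750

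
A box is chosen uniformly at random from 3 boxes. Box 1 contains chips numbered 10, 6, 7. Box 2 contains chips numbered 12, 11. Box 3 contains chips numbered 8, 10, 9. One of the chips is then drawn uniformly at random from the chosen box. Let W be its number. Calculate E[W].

169/18

E[W | box 1] = (10+6+7)/3 = 23/3.
E[W | box 2] = (12+11)/2 = 23/2.
E[W | box 3] = (8+10+9)/3 = 9.
By the law of total expectation,
E[W] = (1/3)·(23/3) + (1/3)·(23/2) + (1/3)·(9) = 169/18.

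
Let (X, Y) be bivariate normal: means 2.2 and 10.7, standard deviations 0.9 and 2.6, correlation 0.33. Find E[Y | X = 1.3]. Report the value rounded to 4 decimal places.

E[Y | X=x] = μ_Y + ρ(σ_Y/σ_X)(x − μ_X) for jointly normal variables.
E[Y | X=1.3] = 10.7 + (0.33)·(2.6/0.9)·(1.3 − (2.2)) = 10.7 + (0.95333)·(-0.9) = 9.8420.

9.8420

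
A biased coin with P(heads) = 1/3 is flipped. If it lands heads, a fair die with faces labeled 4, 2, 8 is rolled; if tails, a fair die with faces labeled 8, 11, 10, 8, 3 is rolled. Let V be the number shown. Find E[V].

E[V | heads] = (4+2+8)/3 = 14/3.
E[V | tails] = (8+11+10+8+3)/5 = 8.
By the law of total expectation,
E[V] = (1/3)·(14/3) + (2/3)·(8) = 62/9.

62/9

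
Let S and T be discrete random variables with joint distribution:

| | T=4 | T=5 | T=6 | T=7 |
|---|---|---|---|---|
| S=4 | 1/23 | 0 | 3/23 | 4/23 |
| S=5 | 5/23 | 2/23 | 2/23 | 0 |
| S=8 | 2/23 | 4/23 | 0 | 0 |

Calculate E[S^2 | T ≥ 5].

P(T ≥ 5) = 15/23.
Σ S^2·P over the event = 16·(3/23) + 16·(4/23) + 25·(2/23) + 25·(2/23) + 64·(4/23) = 468/23.
E[S^2 | T ≥ 5] = (468/23) / (15/23) = 156/5.

156/5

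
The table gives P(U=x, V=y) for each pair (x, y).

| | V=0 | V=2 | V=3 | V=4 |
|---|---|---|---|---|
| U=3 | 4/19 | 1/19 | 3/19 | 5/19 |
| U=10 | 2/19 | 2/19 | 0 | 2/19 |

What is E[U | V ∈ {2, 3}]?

16/3

P(V ∈ {2, 3}) = 6/19.
Σ U·P over the event = 3·(1/19) + 3·(3/19) + 10·(2/19) = 32/19.
E[U | V ∈ {2, 3}] = (32/19) / (6/19) = 16/3.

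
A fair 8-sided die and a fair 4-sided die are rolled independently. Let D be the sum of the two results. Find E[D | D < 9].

62/11

P(D < 9) = 11/16.
Σ over the event: 2·1/32 + 3·1/16 + 4·3/32 + 5·1/8 + 6·1/8 + 7·1/8 + 8·1/8 = 31/8.
E[D | D < 9] = (31/8) / (11/16) = 62/11.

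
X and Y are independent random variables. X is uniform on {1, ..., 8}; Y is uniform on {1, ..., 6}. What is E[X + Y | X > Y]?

P(X > Y) = 9/16.
Summing (X+Y)·P(x,y) over outcomes with X > Y gives 79/16.
E[X + Y | X > Y] = (79/16) / (9/16) = 79/9.

79/9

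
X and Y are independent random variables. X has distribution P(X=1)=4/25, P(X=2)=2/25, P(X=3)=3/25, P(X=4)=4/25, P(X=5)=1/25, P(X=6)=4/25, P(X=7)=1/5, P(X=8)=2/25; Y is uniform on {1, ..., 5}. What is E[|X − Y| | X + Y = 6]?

P(X + Y = 6) = 14/125.
Summing |X−Y|·P(x,y) over outcomes with X + Y = 6 gives 32/125.
E[|X − Y| | X + Y = 6] = (32/125) / (14/125) = 16/7.

16/7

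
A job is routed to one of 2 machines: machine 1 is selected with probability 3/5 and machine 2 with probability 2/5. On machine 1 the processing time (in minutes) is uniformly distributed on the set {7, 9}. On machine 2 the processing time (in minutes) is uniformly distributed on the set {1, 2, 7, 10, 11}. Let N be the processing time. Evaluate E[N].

E[N | machine 1] = (7+9)/2 = 8.
E[N | machine 2] = (1+2+7+10+11)/5 = 31/5.
E[N] = (3/5)·(8) + (2/5)·(31/5) = 182/25.

182/25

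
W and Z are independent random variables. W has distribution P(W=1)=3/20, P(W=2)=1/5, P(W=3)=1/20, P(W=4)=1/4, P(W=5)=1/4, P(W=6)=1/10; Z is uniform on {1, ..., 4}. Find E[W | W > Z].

P(W > Z) = 49/80.
Summing W·P(x,y) over outcomes with W > Z gives 111/40.
E[W | W > Z] = (111/40) / (49/80) = 222/49.

222/49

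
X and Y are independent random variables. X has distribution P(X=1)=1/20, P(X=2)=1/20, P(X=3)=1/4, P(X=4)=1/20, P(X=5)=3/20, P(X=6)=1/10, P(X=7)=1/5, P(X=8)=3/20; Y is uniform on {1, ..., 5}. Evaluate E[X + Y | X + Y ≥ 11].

P(X + Y ≥ 11) = 19/100.
Summing (X+Y)·P(x,y) over outcomes with X + Y ≥ 11 gives 111/50.
E[X + Y | X + Y ≥ 11] = (111/50) / (19/100) = 222/19.

222/19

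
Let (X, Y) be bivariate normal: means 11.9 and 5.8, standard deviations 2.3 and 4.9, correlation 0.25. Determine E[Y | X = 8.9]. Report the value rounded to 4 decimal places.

4.2022

E[Y | X=x] = μ_Y + ρ(σ_Y/σ_X)(x − μ_X) for jointly normal variables.
E[Y | X=8.9] = 5.8 + (0.25)·(4.9/2.3)·(8.9 − (11.9)) = 5.8 + (0.53261)·(-3) = 4.2022.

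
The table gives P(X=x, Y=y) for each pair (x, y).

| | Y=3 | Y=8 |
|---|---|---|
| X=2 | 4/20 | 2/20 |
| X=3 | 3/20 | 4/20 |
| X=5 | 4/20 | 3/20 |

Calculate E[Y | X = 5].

P(X = 5) = 7/20.
Σ Y·P over the event = 3·(4/20) + 8·(3/20) = 9/5.
E[Y | X = 5] = (9/5) / (7/20) = 36/7.

36/7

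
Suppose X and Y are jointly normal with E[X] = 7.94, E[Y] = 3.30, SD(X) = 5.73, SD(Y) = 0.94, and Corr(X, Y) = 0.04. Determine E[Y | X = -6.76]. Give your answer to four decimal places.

3.2035

For a bivariate normal, E[Y | X=x] = μ_Y + ρ·(σ_Y/σ_X)·(x − μ_X).
E[Y | X=-6.76] = 3.30 + (0.04)·(0.94/5.73)·(-6.76 − (7.94)) = 3.30 + (0.006562)·(-14.7) = 3.2035.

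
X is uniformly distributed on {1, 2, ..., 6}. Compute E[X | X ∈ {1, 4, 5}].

10/3

P(X ∈ {1, 4, 5}) = 1/2.
Σ over the event: 1·1/6 + 4·1/6 + 5·1/6 = 5/3.
E[X | X ∈ {1, 4, 5}] = (5/3) / (1/2) = 10/3.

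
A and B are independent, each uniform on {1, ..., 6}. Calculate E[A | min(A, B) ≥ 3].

9/2

P(min(A, B) ≥ 3) = 4/9.
Summing A·P(x,y) over outcomes with min(A, B) ≥ 3 gives 2.
E[A | min(A, B) ≥ 3] = (2) / (4/9) = 9/2.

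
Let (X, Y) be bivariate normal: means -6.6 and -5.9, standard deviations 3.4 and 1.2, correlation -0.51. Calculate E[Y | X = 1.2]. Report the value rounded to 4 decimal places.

For a bivariate normal, E[Y | X=x] = μ_Y + ρ·(σ_Y/σ_X)·(x − μ_X).
E[Y | X=1.2] = -5.9 + (-0.51)·(1.2/3.4)·(1.2 − (-6.6)) = -5.9 + (-0.18)·(7.8) = -7.3040.

-7.3040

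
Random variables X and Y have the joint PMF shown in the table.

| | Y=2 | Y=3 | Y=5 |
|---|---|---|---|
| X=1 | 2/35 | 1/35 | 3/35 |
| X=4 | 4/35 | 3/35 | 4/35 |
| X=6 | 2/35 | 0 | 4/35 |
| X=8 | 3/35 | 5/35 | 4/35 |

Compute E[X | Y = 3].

53/9

P(Y = 3) = 9/35.
Σ X·P over the event = 1·(1/35) + 4·(3/35) + 8·(5/35) = 53/35.
E[X | Y = 3] = (53/35) / (9/35) = 53/9.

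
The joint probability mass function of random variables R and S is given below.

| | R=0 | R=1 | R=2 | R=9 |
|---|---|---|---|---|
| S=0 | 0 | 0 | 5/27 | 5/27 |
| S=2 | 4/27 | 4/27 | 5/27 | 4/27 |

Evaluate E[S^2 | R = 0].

4

P(R = 0) = 4/27.
Σ S^2·P over the event = 4·(4/27) = 16/27.
E[S^2 | R = 0] = (16/27) / (4/27) = 4.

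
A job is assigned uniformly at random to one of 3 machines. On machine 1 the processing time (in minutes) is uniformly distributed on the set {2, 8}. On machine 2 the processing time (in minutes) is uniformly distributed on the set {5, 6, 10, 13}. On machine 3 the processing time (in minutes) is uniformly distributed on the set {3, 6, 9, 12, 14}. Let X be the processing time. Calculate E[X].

E[X | machine 1] = (2+8)/2 = 5.
E[X | machine 2] = (5+6+10+13)/4 = 17/2.
E[X | machine 3] = (3+6+9+12+14)/5 = 44/5.
E[X] = (1/3)·(5) + (1/3)·(17/2) + (1/3)·(44/5) = 223/30.

223/30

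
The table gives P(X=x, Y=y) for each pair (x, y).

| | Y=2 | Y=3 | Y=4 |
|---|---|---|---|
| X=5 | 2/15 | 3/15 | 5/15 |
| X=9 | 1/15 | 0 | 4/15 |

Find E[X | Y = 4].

61/9

P(Y = 4) = 3/5.
Summing X·P(X=x,Y=y) over the conditioning event gives 61/15.
E[X | Y = 4] = (61/15) / (3/5) = 61/9.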